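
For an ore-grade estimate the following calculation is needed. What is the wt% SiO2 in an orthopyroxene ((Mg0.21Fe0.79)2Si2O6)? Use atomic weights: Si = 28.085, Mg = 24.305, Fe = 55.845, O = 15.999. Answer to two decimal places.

Molar mass of (Mg0.21Fe0.79)2Si2O6 = 0.42×24.305 + 1.58×55.845 + 2×28.085 + 6×15.999 = 250.607 g/mol.
Each formula unit contains 2 Si, equivalent to 2/1 = 2.0000 mol SiO2.
M(SiO2) = 1×28.085 + 2×15.999 = 60.083 g/mol.
Mass of SiO2 per formula unit = 2.0000 × 60.083 = 120.166 g.
SiO2 wt% = 120.166 / 250.607 × 100 = 47.95%.

47.95 wt%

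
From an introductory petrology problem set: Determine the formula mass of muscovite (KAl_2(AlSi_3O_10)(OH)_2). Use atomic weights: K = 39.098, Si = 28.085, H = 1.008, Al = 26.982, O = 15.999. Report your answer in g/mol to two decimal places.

M = 1(39.098) + 3(26.982) + 3(28.085) + 12(15.999) + 2(1.008)

398.30 g/mol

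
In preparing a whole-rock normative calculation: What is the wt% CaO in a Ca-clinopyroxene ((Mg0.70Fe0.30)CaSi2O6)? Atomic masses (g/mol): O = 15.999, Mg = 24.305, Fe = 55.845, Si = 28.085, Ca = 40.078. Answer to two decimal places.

24.81 wt%

Formula mass = 226.009 g/mol.
1 Ca → 1.0000 mol CaO per formula unit; M(CaO) = 56.077, so CaO mass = 56.077 g.
56.077/226.009 × 100 = 24.81 wt%.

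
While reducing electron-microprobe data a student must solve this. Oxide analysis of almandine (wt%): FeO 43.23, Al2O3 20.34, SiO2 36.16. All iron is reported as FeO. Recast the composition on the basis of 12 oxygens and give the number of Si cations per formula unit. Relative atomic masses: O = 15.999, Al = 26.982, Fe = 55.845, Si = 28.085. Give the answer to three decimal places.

3.004 Si apfu

FeO: 43.23/71.844 = 0.60172 mol → 0.60172 mol Fe, 0.60172 mol O.
Al2O3: 20.34/101.961 = 0.19949 mol → 0.39898 mol Al, 0.59847 mol O.
SiO2: 36.16/60.083 = 0.60183 mol → 0.60183 mol Si, 1.20366 mol O.
Total oxygen = 2.40385 mol. Normalization factor = 12/2.40385 = 4.99199.
Si per 12 O = 0.60183 × 4.99199 = 3.004.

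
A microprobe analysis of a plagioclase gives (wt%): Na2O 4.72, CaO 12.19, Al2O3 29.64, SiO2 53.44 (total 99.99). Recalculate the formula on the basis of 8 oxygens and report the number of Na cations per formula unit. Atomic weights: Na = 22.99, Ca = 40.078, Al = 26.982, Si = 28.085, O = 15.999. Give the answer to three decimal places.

Na2O: 4.72/61.979 = 0.07615 mol → 0.15230 mol Na, 0.07615 mol O.
CaO: 12.19/56.077 = 0.21738 mol → 0.21738 mol Ca, 0.21738 mol O.
Al2O3: 29.64/101.961 = 0.29070 mol → 0.58140 mol Al, 0.87210 mol O.
SiO2: 53.44/60.083 = 0.88944 mol → 0.88944 mol Si, 1.77888 mol O.
Total oxygen = 2.94451 mol. Normalization factor = 8/2.94451 = 2.71692.
Na per 8 O = 0.15230 × 2.71692 = 0.414.

0.414 Na apfu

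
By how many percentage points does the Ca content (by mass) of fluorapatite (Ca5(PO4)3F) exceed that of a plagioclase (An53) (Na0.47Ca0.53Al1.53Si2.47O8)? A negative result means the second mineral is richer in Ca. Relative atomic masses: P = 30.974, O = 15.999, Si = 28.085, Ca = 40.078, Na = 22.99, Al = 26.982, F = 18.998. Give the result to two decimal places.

31.89 percentage points

Ca in Ca5(PO4)3F: molar mass 504.298 g/mol; 5×40.078 = 200.390 g → 39.74 wt%.
Ca in Na0.47Ca0.53Al1.53Si2.47O8: molar mass 270.691 g/mol; 0.53×40.078 = 21.241 g → 7.85 wt%.
Difference = 39.74 − 7.85 = 31.89 percentage points.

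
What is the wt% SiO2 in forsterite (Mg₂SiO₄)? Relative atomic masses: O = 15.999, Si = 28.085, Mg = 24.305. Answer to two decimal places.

42.71 wt%

M(Mg₂SiO₄) = 140.691 g/mol; M(SiO2) = 60.083 g/mol.
Moles SiO2 per formula unit = 1 Si ÷ 1 = 1.0000.
SiO2 fraction = (1.0000 × 60.083) / 140.691 = 60.083/140.691 = 0.4271.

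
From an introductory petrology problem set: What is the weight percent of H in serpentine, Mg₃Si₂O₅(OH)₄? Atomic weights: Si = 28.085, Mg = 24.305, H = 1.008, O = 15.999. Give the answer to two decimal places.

Molar mass of Mg₃Si₂O₅(OH)₄: 3·24.305 + 2·28.085 + 9·15.999 + 4·1.008 = 277.108 g/mol.
Mass of H per formula unit: 4 × 1.008 = 4.032 g.
Weight fraction H = 4.032 / 277.108 = 0.0146.

1.46 weight percent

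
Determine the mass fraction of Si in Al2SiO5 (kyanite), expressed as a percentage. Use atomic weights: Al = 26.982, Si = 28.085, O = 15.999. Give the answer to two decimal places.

M(Al2SiO5) = 162.044 g/mol.
Si contributes 1 × 28.085 = 28.085 g per mole.
28.085/162.044 = 0.1733 → 17.33%.

17.33 wt%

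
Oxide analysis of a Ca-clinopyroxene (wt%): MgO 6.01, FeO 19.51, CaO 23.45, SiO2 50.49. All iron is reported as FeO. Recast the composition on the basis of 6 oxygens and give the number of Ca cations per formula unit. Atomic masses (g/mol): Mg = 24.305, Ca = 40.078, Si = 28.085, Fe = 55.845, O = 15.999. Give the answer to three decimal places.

6.01 wt% MgO ÷ 40.304 g/mol = 0.14912 mol, giving 0.14912 Mg and 0.14912 O.
19.51 wt% FeO ÷ 71.844 g/mol = 0.27156 mol, giving 0.27156 Fe and 0.27156 O.
23.45 wt% CaO ÷ 56.077 g/mol = 0.41818 mol, giving 0.41818 Ca and 0.41818 O.
50.49 wt% SiO2 ÷ 60.083 g/mol = 0.84034 mol, giving 0.84034 Si and 1.68068 O.
Oxygen sums to 2.51954; scaling by 6/2.51954 = 2.38139 puts the formula on 6 O.
Ca: 0.41818 × 2.38139 = 0.996 atoms per formula unit.

0.996 Ca apfu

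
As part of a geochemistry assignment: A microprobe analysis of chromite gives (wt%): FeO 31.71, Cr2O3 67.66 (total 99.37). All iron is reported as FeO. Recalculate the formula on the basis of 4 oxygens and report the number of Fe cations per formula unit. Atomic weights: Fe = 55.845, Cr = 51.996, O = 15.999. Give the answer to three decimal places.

0.994 Fe apfu

31.71 wt% FeO ÷ 71.844 g/mol = 0.44137 mol, giving 0.44137 Fe and 0.44137 O.
67.66 wt% Cr2O3 ÷ 151.989 g/mol = 0.44516 mol, giving 0.89032 Cr and 1.33548 O.
Oxygen sums to 1.77685; scaling by 4/1.77685 = 2.25117 puts the formula on 4 O.
Fe: 0.44137 × 2.25117 = 0.994 atoms per formula unit.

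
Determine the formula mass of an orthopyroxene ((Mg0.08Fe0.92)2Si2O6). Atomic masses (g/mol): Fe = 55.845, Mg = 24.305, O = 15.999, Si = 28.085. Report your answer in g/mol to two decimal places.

258.81 g/mol

Mg: 0.16 × 24.305 = 3.8888
Fe: 1.84 × 55.845 = 102.7548
Si: 2 × 28.085 = 56.1700
O: 6 × 15.999 = 95.9940
Summing the contributions gives the formula mass.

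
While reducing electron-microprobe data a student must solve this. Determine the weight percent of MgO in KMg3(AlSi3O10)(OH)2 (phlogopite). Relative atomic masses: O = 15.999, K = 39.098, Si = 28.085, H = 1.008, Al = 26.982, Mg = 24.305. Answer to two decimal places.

28.98 wt%

Formula mass = 417.254 g/mol.
3 Mg → 3.0000 mol MgO per formula unit; M(MgO) = 40.304, so MgO mass = 120.912 g.
120.912/417.254 × 100 = 28.98 wt%.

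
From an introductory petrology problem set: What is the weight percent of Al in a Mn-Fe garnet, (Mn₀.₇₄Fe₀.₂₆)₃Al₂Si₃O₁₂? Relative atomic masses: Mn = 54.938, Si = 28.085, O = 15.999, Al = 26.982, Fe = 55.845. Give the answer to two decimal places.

10.89 weight percent

Molar mass of (Mn₀.₇₄Fe₀.₂₆)₃Al₂Si₃O₁₂: 2.22·54.938 + 0.78·55.845 + 2·26.982 + 3·28.085 + 12·15.999 = 495.728 g/mol.
Mass of Al per formula unit: 2 × 26.982 = 53.964 g.
Weight fraction Al = 53.964 / 495.728 = 0.1089.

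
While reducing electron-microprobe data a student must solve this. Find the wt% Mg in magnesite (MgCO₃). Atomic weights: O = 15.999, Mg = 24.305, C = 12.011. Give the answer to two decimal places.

Formula mass = 1·24.305 + 1·12.011 + 3·15.999 = 84.313 g/mol, of which 24.305 g is Mg.
So Mg makes up 24.305/84.313 = 0.2883 of the mass, i.e. 28.83%.

28.83 weight percent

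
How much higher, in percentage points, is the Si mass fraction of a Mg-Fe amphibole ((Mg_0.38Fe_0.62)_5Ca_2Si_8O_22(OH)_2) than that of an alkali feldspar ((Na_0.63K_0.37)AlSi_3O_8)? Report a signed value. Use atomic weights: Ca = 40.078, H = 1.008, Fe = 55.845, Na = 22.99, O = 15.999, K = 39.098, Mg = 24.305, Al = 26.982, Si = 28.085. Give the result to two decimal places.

First mineral: 224.680 g Si in 910.127 g formula = 24.69 wt% Si.
Second mineral: 84.255 g Si in 268.179 g formula = 31.42 wt% Si.
24.69% − 31.42% gives a difference of -6.73 percentage points.

-6.73 percentage points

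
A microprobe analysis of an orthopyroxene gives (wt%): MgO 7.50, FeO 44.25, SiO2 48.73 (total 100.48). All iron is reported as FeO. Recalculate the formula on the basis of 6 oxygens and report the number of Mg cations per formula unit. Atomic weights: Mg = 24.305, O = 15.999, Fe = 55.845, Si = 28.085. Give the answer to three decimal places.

MgO (M=40.304): mol = 0.18609; Mg = 0.18609, O = 0.18609.
FeO (M=71.844): mol = 0.61592; Fe = 0.61592, O = 0.61592.
SiO2 (M=60.083): mol = 0.81104; Si = 0.81104, O = 1.62208.
ΣO = 2.42409; factor = 6/ΣO = 2.47516.
Mg apfu = 0.18609 × 2.47516 = 0.461.

0.461 Mg apfu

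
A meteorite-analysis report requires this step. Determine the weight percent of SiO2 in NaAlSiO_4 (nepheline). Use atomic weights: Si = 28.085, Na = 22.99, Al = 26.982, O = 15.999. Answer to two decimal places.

42.30 wt%

Molar mass of NaAlSiO_4 = 1*22.99 + 1*26.982 + 1*28.085 + 4*15.999 = 142.053 g/mol.
Each formula unit contains 1 Si, equivalent to 1/1 = 1.0000 mol SiO2.
M(SiO2) = 1×28.085 + 2×15.999 = 60.083 g/mol.
Mass of SiO2 per formula unit = 1.0000 × 60.083 = 60.083 g.
SiO2 wt% = 60.083 / 142.053 × 100 = 42.30%.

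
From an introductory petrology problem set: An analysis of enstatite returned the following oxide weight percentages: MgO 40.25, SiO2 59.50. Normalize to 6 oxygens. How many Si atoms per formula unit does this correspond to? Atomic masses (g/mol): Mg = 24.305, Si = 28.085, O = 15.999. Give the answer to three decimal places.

1.994 Si apfu

MgO (M=40.304): mol = 0.99866; Mg = 0.99866, O = 0.99866.
SiO2 (M=60.083): mol = 0.99030; Si = 0.99030, O = 1.98060.
ΣO = 2.97926; factor = 6/ΣO = 2.01392.
Si apfu = 0.99030 × 2.01392 = 1.994.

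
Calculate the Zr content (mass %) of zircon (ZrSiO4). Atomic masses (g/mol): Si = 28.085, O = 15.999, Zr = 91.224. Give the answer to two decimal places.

49.77 mass %

M(ZrSiO4) = 183.305 g/mol.
Zr contributes 1 × 91.224 = 91.224 g per mole.
91.224/183.305 = 0.4977 → 49.77%.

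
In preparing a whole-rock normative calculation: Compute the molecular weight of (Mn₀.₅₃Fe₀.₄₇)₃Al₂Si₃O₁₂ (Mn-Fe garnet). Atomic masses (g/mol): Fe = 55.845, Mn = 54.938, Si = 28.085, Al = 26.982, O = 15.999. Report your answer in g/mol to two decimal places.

The formula mass is the sum 1.59*54.938 + 1.41*55.845 + 2*26.982 + 3*28.085 + 12*15.999.

496.30 g/mol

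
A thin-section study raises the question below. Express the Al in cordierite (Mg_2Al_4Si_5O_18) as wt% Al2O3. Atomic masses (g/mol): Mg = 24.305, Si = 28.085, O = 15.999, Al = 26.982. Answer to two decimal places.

34.86 wt%

Formula mass = 584.945 g/mol.
4 Al → 2.0000 mol Al2O3 per formula unit; M(Al2O3) = 101.961, so Al2O3 mass = 203.922 g.
203.922/584.945 × 100 = 34.86 wt%.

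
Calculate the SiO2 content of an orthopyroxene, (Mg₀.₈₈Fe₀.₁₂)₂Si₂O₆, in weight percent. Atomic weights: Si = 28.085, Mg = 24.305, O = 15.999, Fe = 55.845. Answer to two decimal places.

57.68 wt%

Molar mass of (Mg₀.₈₈Fe₀.₁₂)₂Si₂O₆ = 1.76×24.305 + 0.24×55.845 + 2×28.085 + 6×15.999 = 208.344 g/mol.
Each formula unit contains 2 Si, equivalent to 2/1 = 2.0000 mol SiO2.
M(SiO2) = 1×28.085 + 2×15.999 = 60.083 g/mol.
Mass of SiO2 per formula unit = 2.0000 × 60.083 = 120.166 g.
SiO2 wt% = 120.166 / 208.344 × 100 = 57.68%.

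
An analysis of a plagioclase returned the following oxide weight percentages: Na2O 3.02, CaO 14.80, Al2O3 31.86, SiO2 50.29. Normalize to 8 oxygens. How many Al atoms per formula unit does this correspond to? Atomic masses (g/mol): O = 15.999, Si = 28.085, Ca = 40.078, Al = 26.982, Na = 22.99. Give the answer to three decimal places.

Na2O (M=61.979): mol = 0.04873; Na = 0.09746, O = 0.04873.
CaO (M=56.077): mol = 0.26392; Ca = 0.26392, O = 0.26392.
Al2O3 (M=101.961): mol = 0.31247; Al = 0.62494, O = 0.93741.
SiO2 (M=60.083): mol = 0.83701; Si = 0.83701, O = 1.67402.
ΣO = 2.92408; factor = 8/ΣO = 2.73590.
Al apfu = 0.62494 × 2.73590 = 1.710.

1.710 Al apfu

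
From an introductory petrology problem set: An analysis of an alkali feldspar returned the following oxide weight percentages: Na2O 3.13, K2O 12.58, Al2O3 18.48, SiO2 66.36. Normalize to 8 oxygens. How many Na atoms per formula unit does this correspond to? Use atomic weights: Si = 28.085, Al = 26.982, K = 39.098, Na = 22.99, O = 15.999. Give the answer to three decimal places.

3.13 wt% Na2O ÷ 61.979 g/mol = 0.05050 mol, giving 0.10100 Na and 0.05050 O.
12.58 wt% K2O ÷ 94.195 g/mol = 0.13355 mol, giving 0.26710 K and 0.13355 O.
18.48 wt% Al2O3 ÷ 101.961 g/mol = 0.18125 mol, giving 0.36250 Al and 0.54375 O.
66.36 wt% SiO2 ÷ 60.083 g/mol = 1.10447 mol, giving 1.10447 Si and 2.20894 O.
Oxygen sums to 2.93674; scaling by 8/2.93674 = 2.72411 puts the formula on 8 O.
Na: 0.10100 × 2.72411 = 0.275 atoms per formula unit.

0.275 Na apfu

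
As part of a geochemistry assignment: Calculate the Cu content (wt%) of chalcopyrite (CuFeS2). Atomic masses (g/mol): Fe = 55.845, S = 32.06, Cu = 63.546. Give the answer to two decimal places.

34.63 wt%

Molar mass of CuFeS2: 1×63.546 + 1×55.845 + 2×32.06 = 183.511 g/mol.
Mass of Cu per formula unit: 1 × 63.546 = 63.546 g.
Weight fraction Cu = 63.546 / 183.511 = 0.3463.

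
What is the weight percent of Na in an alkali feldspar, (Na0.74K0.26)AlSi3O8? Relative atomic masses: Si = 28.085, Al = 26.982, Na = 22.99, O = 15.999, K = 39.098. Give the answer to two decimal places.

Molar mass of (Na0.74K0.26)AlSi3O8: 0.74·22.99 + 0.26·39.098 + 1·26.982 + 3·28.085 + 8·15.999 = 266.407 g/mol.
Mass of Na per formula unit: 0.74 × 22.99 = 17.013 g.
Weight fraction Na = 17.013 / 266.407 = 0.0639.

6.39 weight percent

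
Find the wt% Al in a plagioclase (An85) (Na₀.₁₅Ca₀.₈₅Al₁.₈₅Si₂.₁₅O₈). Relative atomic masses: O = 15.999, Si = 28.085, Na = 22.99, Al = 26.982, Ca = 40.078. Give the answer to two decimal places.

18.10 mass %

M(Na₀.₁₅Ca₀.₈₅Al₁.₈₅Si₂.₁₅O₈) = 275.806 g/mol.
Al contributes 1.85 × 26.982 = 49.917 g per mole.
49.917/275.806 = 0.1810 → 18.10%.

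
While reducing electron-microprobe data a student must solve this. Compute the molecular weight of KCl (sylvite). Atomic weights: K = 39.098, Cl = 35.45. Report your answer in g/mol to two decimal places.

74.55 g/mol

The formula mass is the sum 1*39.098 + 1*35.45.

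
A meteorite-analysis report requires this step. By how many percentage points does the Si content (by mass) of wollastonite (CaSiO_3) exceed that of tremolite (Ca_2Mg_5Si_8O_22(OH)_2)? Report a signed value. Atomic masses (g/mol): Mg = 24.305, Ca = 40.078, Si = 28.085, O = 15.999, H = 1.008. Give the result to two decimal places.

M(CaSiO_3) = 116.160 g/mol, so wt% Si = 28.085/116.160 × 100 = 24.18%.
M(Ca_2Mg_5Si_8O_22(OH)_2) = 812.353 g/mol, so wt% Si = 224.680/812.353 × 100 = 27.66%.
24.18 − 27.66 = -3.48 pp.

-3.48 percentage points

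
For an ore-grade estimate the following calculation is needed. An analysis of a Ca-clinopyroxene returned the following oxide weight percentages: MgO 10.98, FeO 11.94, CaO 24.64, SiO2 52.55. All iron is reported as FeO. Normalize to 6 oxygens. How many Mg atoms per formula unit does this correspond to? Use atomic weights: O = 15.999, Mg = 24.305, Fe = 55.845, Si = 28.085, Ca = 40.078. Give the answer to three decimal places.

MgO (M=40.304): mol = 0.27243; Mg = 0.27243, O = 0.27243.
FeO (M=71.844): mol = 0.16619; Fe = 0.16619, O = 0.16619.
CaO (M=56.077): mol = 0.43940; Ca = 0.43940, O = 0.43940.
SiO2 (M=60.083): mol = 0.87462; Si = 0.87462, O = 1.74924.
ΣO = 2.62726; factor = 6/ΣO = 2.28375.
Mg apfu = 0.27243 × 2.28375 = 0.622.

0.622 Mg apfu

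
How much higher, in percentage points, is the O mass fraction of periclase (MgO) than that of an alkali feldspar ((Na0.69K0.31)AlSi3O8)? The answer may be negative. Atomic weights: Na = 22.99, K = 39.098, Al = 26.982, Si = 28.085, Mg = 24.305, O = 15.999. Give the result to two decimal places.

First mineral: 15.999 g O in 40.304 g formula = 39.70 wt% O.
Second mineral: 127.992 g O in 267.212 g formula = 47.90 wt% O.
39.70% − 47.90% gives a difference of -8.20 percentage points.

-8.20 percentage points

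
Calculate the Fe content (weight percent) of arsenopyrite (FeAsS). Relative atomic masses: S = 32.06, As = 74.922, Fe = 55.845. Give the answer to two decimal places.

34.30 weight percent

Formula mass = 1*55.845 + 1*74.922 + 1*32.06 = 162.827 g/mol, of which 55.845 g is Fe.
So Fe makes up 55.845/162.827 = 0.3430 of the mass, i.e. 34.30%.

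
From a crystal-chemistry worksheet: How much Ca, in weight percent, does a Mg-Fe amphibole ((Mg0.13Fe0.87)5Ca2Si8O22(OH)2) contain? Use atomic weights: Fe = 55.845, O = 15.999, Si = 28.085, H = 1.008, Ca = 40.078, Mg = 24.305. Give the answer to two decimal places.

8.44 weight percent

Formula mass = 0.65*24.305 + 4.35*55.845 + 2*40.078 + 8*28.085 + 24*15.999 + 2*1.008 = 949.552 g/mol, of which 80.156 g is Ca.
So Ca makes up 80.156/949.552 = 0.0844 of the mass, i.e. 8.44%.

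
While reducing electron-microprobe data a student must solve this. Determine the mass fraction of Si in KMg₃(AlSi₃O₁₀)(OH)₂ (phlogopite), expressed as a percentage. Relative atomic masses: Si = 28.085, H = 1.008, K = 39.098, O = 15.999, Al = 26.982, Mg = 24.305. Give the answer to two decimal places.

Molar mass of KMg₃(AlSi₃O₁₀)(OH)₂: 1*39.098 + 3*24.305 + 1*26.982 + 3*28.085 + 12*15.999 + 2*1.008 = 417.254 g/mol.
Mass of Si per formula unit: 3 × 28.085 = 84.255 g.
Weight fraction Si = 84.255 / 417.254 = 0.2019.

20.19 weight percent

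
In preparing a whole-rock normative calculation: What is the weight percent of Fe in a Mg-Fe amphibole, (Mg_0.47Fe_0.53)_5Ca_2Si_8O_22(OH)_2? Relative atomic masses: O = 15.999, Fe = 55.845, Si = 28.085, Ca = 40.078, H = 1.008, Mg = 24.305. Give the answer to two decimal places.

Formula mass = 2.35·24.305 + 2.65·55.845 + 2·40.078 + 8·28.085 + 24·15.999 + 2·1.008 = 895.934 g/mol, of which 147.989 g is Fe.
So Fe makes up 147.989/895.934 = 0.1652 of the mass, i.e. 16.52%.

16.52 mass %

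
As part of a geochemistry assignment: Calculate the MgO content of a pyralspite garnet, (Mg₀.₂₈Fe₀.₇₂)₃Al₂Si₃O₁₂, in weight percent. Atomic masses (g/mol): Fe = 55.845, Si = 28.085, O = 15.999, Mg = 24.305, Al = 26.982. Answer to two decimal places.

7.18 wt%

M((Mg₀.₂₈Fe₀.₇₂)₃Al₂Si₃O₁₂) = 471.248 g/mol; M(MgO) = 40.304 g/mol.
Moles MgO per formula unit = 0.84 Mg ÷ 1 = 0.8400.
MgO fraction = (0.8400 × 40.304) / 471.248 = 33.855/471.248 = 0.0718.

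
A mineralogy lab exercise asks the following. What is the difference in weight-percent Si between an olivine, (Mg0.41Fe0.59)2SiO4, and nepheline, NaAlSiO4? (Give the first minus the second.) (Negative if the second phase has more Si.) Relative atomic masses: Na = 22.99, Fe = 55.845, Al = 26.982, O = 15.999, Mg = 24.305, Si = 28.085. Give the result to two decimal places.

-3.98 percentage points

First mineral: 28.085 g Si in 177.908 g formula = 15.79 wt% Si.
Second mineral: 28.085 g Si in 142.053 g formula = 19.77 wt% Si.
15.79% − 19.77% gives a difference of -3.98 percentage points.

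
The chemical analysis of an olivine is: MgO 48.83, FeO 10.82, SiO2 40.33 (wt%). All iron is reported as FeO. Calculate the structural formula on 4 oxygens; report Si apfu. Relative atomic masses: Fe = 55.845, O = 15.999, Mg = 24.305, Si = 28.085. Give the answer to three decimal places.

0.993 Si apfu

MgO: 48.83/40.304 = 1.21154 mol → 1.21154 mol Mg, 1.21154 mol O.
FeO: 10.82/71.844 = 0.15060 mol → 0.15060 mol Fe, 0.15060 mol O.
SiO2: 40.33/60.083 = 0.67124 mol → 0.67124 mol Si, 1.34248 mol O.
Total oxygen = 2.70462 mol. Normalization factor = 4/2.70462 = 1.47895.
Si per 4 O = 0.67124 × 1.47895 = 0.993.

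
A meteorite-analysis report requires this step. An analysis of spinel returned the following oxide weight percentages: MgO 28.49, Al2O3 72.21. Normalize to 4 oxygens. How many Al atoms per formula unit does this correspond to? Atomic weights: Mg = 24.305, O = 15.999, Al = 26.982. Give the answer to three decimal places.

MgO (M=40.304): mol = 0.70688; Mg = 0.70688, O = 0.70688.
Al2O3 (M=101.961): mol = 0.70821; Al = 1.41642, O = 2.12463.
ΣO = 2.83151; factor = 4/ΣO = 1.41267.
Al apfu = 1.41642 × 1.41267 = 2.001.

2.001 Al apfu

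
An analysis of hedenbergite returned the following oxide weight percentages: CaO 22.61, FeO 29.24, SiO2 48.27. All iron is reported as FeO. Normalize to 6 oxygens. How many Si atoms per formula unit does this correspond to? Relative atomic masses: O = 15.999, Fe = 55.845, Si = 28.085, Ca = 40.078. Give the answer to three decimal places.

1.994 Si apfu

CaO: 22.61/56.077 = 0.40320 mol → 0.40320 mol Ca, 0.40320 mol O.
FeO: 29.24/71.844 = 0.40699 mol → 0.40699 mol Fe, 0.40699 mol O.
SiO2: 48.27/60.083 = 0.80339 mol → 0.80339 mol Si, 1.60678 mol O.
Total oxygen = 2.41697 mol. Normalization factor = 6/2.41697 = 2.48245.
Si per 6 O = 0.80339 × 2.48245 = 1.994.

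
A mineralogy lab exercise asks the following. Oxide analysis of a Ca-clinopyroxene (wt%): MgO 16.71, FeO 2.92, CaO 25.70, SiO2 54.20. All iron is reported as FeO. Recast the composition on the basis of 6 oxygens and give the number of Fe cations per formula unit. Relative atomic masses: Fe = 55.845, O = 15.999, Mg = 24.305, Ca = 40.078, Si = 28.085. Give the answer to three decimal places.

MgO: 16.71/40.304 = 0.41460 mol → 0.41460 mol Mg, 0.41460 mol O.
FeO: 2.92/71.844 = 0.04064 mol → 0.04064 mol Fe, 0.04064 mol O.
CaO: 25.70/56.077 = 0.45830 mol → 0.45830 mol Ca, 0.45830 mol O.
SiO2: 54.20/60.083 = 0.90209 mol → 0.90209 mol Si, 1.80418 mol O.
Total oxygen = 2.71772 mol. Normalization factor = 6/2.71772 = 2.20773.
Fe per 6 O = 0.04064 × 2.20773 = 0.090.

0.090 Fe apfu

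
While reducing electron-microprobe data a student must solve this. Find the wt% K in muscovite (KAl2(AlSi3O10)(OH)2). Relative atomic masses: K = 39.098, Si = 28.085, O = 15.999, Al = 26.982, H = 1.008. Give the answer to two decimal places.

9.82 mass %

Formula mass = 1*39.098 + 3*26.982 + 3*28.085 + 12*15.999 + 2*1.008 = 398.303 g/mol, of which 39.098 g is K.
So K makes up 39.098/398.303 = 0.0982 of the mass, i.e. 9.82%.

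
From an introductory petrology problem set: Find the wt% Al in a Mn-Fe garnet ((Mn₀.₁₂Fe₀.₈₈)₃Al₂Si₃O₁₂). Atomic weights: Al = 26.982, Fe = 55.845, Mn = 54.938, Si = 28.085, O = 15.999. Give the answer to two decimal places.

Formula mass = 0.36·54.938 + 2.64·55.845 + 2·26.982 + 3·28.085 + 12·15.999 = 497.415 g/mol, of which 53.964 g is Al.
So Al makes up 53.964/497.415 = 0.1085 of the mass, i.e. 10.85%.

10.85 wt%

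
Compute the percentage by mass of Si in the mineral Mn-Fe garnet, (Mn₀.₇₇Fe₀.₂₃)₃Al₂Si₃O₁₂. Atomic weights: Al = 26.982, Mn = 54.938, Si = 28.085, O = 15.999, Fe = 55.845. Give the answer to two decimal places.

Molar mass of (Mn₀.₇₇Fe₀.₂₃)₃Al₂Si₃O₁₂: 2.31·54.938 + 0.69·55.845 + 2·26.982 + 3·28.085 + 12·15.999 = 495.647 g/mol.
Mass of Si per formula unit: 3 × 28.085 = 84.255 g.
Weight fraction Si = 84.255 / 495.647 = 0.1700.

17.00 wt%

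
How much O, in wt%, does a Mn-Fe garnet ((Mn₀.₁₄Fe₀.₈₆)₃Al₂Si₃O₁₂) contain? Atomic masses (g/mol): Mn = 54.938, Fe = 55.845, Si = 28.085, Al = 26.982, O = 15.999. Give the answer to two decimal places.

Formula mass = 0.42×54.938 + 2.58×55.845 + 2×26.982 + 3×28.085 + 12×15.999 = 497.361 g/mol, of which 191.988 g is O.
So O makes up 191.988/497.361 = 0.3860 of the mass, i.e. 38.60%.

38.60 wt%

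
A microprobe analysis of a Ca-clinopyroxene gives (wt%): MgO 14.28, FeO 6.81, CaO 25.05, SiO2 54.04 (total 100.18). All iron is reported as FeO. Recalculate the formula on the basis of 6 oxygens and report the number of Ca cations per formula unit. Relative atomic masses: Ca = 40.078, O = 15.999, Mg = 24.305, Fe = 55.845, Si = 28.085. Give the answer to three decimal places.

MgO: 14.28/40.304 = 0.35431 mol → 0.35431 mol Mg, 0.35431 mol O.
FeO: 6.81/71.844 = 0.09479 mol → 0.09479 mol Fe, 0.09479 mol O.
CaO: 25.05/56.077 = 0.44671 mol → 0.44671 mol Ca, 0.44671 mol O.
SiO2: 54.04/60.083 = 0.89942 mol → 0.89942 mol Si, 1.79884 mol O.
Total oxygen = 2.69465 mol. Normalization factor = 6/2.69465 = 2.22663.
Ca per 6 O = 0.44671 × 2.22663 = 0.995.

0.995 Ca apfu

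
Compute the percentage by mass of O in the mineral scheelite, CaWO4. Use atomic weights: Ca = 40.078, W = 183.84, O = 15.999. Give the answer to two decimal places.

22.23 weight percent

Formula mass = 1×40.078 + 1×183.84 + 4×15.999 = 287.914 g/mol, of which 63.996 g is O.
So O makes up 63.996/287.914 = 0.2223 of the mass, i.e. 22.23%.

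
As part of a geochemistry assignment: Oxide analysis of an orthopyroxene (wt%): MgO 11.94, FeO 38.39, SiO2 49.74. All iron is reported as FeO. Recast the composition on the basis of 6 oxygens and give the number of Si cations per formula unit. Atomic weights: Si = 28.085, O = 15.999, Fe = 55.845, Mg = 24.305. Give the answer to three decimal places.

1.998 Si apfu

MgO: 11.94/40.304 = 0.29625 mol → 0.29625 mol Mg, 0.29625 mol O.
FeO: 38.39/71.844 = 0.53435 mol → 0.53435 mol Fe, 0.53435 mol O.
SiO2: 49.74/60.083 = 0.82785 mol → 0.82785 mol Si, 1.65570 mol O.
Total oxygen = 2.48630 mol. Normalization factor = 6/2.48630 = 2.41322.
Si per 6 O = 0.82785 × 2.41322 = 1.998.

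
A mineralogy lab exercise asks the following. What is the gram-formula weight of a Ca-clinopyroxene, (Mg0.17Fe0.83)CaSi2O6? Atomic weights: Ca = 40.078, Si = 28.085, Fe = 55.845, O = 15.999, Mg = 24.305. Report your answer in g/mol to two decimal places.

The formula mass is the sum 0.17·24.305 + 0.83·55.845 + 1·40.078 + 2·28.085 + 6·15.999.

242.73 g/mol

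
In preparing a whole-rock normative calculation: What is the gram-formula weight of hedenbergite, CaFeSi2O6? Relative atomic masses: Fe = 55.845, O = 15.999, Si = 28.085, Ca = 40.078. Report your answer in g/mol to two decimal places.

M = 1(40.078) + 1(55.845) + 2(28.085) + 6(15.999)

248.09 g/mol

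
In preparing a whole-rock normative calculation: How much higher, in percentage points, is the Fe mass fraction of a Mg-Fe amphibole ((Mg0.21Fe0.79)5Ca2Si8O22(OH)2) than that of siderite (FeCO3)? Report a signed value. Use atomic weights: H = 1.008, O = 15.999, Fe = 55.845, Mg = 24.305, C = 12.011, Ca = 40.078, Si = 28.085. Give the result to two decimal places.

-24.66 percentage points

M((Mg0.21Fe0.79)5Ca2Si8O22(OH)2) = 936.936 g/mol, so wt% Fe = 220.588/936.936 × 100 = 23.54%.
M(FeCO3) = 115.853 g/mol, so wt% Fe = 55.845/115.853 × 100 = 48.20%.
23.54 − 48.20 = -24.66 pp.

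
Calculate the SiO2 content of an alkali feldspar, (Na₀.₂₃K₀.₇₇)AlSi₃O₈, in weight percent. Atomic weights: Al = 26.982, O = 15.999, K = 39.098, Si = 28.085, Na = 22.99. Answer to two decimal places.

65.64 wt%

M((Na₀.₂₃K₀.₇₇)AlSi₃O₈) = 274.622 g/mol; M(SiO2) = 60.083 g/mol.
Moles SiO2 per formula unit = 3 Si ÷ 1 = 3.0000.
SiO2 fraction = (3.0000 × 60.083) / 274.622 = 180.249/274.622 = 0.6564.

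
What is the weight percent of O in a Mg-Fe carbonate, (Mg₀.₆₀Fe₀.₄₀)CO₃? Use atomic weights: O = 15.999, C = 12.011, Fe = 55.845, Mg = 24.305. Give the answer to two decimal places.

49.52 mass %

Molar mass of (Mg₀.₆₀Fe₀.₄₀)CO₃: 0.60×24.305 + 0.40×55.845 + 1×12.011 + 3×15.999 = 96.929 g/mol.
Mass of O per formula unit: 3 × 15.999 = 47.997 g.
Weight fraction O = 47.997 / 96.929 = 0.4952.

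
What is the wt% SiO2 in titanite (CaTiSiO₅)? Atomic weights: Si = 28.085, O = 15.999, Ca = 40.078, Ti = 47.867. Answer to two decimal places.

Molar mass of CaTiSiO₅ = 1×40.078 + 1×47.867 + 1×28.085 + 5×15.999 = 196.025 g/mol.
Each formula unit contains 1 Si, equivalent to 1/1 = 1.0000 mol SiO2.
M(SiO2) = 1×28.085 + 2×15.999 = 60.083 g/mol.
Mass of SiO2 per formula unit = 1.0000 × 60.083 = 60.083 g.
SiO2 wt% = 60.083 / 196.025 × 100 = 30.65%.

30.65 wt%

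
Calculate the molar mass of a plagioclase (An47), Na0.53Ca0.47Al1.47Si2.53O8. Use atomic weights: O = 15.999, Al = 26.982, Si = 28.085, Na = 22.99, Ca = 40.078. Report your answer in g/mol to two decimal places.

269.73 g/mol

The formula mass is the sum 0.53×22.99 + 0.47×40.078 + 1.47×26.982 + 2.53×28.085 + 8×15.999.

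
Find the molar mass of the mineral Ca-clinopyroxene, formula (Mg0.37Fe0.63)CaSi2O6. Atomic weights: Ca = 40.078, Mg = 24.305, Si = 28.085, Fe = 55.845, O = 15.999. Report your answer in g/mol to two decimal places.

236.42 g/mol

M = 0.37×24.305 + 0.63×55.845 + 1×40.078 + 2×28.085 + 6×15.999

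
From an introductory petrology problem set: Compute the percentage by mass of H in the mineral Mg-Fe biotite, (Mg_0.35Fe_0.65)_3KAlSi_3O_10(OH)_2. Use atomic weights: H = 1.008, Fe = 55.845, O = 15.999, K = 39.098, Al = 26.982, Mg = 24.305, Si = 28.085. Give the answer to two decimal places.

Molar mass of (Mg_0.35Fe_0.65)_3KAlSi_3O_10(OH)_2: 1.05·24.305 + 1.95·55.845 + 1·39.098 + 1·26.982 + 3·28.085 + 12·15.999 + 2·1.008 = 478.757 g/mol.
Mass of H per formula unit: 2 × 1.008 = 2.016 g.
Weight fraction H = 2.016 / 478.757 = 0.0042.

0.42 mass %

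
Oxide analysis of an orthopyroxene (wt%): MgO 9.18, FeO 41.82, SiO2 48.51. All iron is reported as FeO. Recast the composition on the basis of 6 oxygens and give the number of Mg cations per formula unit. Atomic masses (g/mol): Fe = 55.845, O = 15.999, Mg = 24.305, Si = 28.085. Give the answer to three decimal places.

0.564 Mg apfu

MgO: 9.18/40.304 = 0.22777 mol → 0.22777 mol Mg, 0.22777 mol O.
FeO: 41.82/71.844 = 0.58209 mol → 0.58209 mol Fe, 0.58209 mol O.
SiO2: 48.51/60.083 = 0.80738 mol → 0.80738 mol Si, 1.61476 mol O.
Total oxygen = 2.42462 mol. Normalization factor = 6/2.42462 = 2.47461.
Mg per 6 O = 0.22777 × 2.47461 = 0.564.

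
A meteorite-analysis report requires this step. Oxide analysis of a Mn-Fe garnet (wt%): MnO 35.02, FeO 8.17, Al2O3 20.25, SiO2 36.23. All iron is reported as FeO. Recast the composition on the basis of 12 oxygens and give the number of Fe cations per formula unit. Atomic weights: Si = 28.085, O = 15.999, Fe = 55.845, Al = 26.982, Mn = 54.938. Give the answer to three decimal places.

MnO: 35.02/70.937 = 0.49368 mol → 0.49368 mol Mn, 0.49368 mol O.
FeO: 8.17/71.844 = 0.11372 mol → 0.11372 mol Fe, 0.11372 mol O.
Al2O3: 20.25/101.961 = 0.19861 mol → 0.39722 mol Al, 0.59583 mol O.
SiO2: 36.23/60.083 = 0.60300 mol → 0.60300 mol Si, 1.20600 mol O.
Total oxygen = 2.40923 mol. Normalization factor = 12/2.40923 = 4.98084.
Fe per 12 O = 0.11372 × 4.98084 = 0.566.

0.566 Fe apfu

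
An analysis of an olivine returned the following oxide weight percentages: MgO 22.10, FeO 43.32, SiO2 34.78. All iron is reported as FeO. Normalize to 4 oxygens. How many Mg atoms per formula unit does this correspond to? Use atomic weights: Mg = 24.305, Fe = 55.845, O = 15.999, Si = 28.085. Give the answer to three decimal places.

MgO: 22.10/40.304 = 0.54833 mol → 0.54833 mol Mg, 0.54833 mol O.
FeO: 43.32/71.844 = 0.60297 mol → 0.60297 mol Fe, 0.60297 mol O.
SiO2: 34.78/60.083 = 0.57887 mol → 0.57887 mol Si, 1.15774 mol O.
Total oxygen = 2.30904 mol. Normalization factor = 4/2.30904 = 1.73232.
Mg per 4 O = 0.54833 × 1.73232 = 0.950.

0.950 Mg apfu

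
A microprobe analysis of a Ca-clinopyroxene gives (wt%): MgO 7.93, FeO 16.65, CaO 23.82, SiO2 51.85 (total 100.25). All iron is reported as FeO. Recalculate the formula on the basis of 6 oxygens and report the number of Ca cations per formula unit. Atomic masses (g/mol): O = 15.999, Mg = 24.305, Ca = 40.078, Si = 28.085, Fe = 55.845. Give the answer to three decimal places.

MgO: 7.93/40.304 = 0.19675 mol → 0.19675 mol Mg, 0.19675 mol O.
FeO: 16.65/71.844 = 0.23175 mol → 0.23175 mol Fe, 0.23175 mol O.
CaO: 23.82/56.077 = 0.42477 mol → 0.42477 mol Ca, 0.42477 mol O.
SiO2: 51.85/60.083 = 0.86297 mol → 0.86297 mol Si, 1.72594 mol O.
Total oxygen = 2.57921 mol. Normalization factor = 6/2.57921 = 2.32629.
Ca per 6 O = 0.42477 × 2.32629 = 0.988.

0.988 Ca apfu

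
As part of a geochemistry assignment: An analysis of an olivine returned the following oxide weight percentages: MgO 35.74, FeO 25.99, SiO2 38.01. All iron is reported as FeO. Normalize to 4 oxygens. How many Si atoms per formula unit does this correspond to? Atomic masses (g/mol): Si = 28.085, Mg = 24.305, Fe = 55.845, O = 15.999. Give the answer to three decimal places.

1.007 Si apfu

MgO: 35.74/40.304 = 0.88676 mol → 0.88676 mol Mg, 0.88676 mol O.
FeO: 25.99/71.844 = 0.36176 mol → 0.36176 mol Fe, 0.36176 mol O.
SiO2: 38.01/60.083 = 0.63262 mol → 0.63262 mol Si, 1.26524 mol O.
Total oxygen = 2.51376 mol. Normalization factor = 4/2.51376 = 1.59124.
Si per 4 O = 0.63262 × 1.59124 = 1.007.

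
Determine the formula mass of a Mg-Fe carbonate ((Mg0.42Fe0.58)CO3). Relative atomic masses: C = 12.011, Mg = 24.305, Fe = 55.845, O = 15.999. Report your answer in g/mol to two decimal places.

102.61 g/mol

The formula mass is the sum 0.42×24.305 + 0.58×55.845 + 1×12.011 + 3×15.999.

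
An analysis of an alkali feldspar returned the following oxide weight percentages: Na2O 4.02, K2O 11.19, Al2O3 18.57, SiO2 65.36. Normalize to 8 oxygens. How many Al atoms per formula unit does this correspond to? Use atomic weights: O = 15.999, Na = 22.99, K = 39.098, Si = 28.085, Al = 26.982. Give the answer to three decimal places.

1.003 Al apfu

4.02 wt% Na2O ÷ 61.979 g/mol = 0.06486 mol, giving 0.12972 Na and 0.06486 O.
11.19 wt% K2O ÷ 94.195 g/mol = 0.11880 mol, giving 0.23760 K and 0.11880 O.
18.57 wt% Al2O3 ÷ 101.961 g/mol = 0.18213 mol, giving 0.36426 Al and 0.54639 O.
65.36 wt% SiO2 ÷ 60.083 g/mol = 1.08783 mol, giving 1.08783 Si and 2.17566 O.
Oxygen sums to 2.90571; scaling by 8/2.90571 = 2.75320 puts the formula on 8 O.
Al: 0.36426 × 2.75320 = 1.003 atoms per formula unit.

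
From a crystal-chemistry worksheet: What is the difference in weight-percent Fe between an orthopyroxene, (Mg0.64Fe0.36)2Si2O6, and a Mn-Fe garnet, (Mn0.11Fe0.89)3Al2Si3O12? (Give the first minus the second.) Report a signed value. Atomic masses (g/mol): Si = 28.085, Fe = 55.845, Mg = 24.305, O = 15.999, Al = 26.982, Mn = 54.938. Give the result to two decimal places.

M((Mg0.64Fe0.36)2Si2O6) = 223.483 g/mol, so wt% Fe = 40.208/223.483 × 100 = 17.99%.
M((Mn0.11Fe0.89)3Al2Si3O12) = 497.443 g/mol, so wt% Fe = 149.106/497.443 × 100 = 29.97%.
17.99 − 29.97 = -11.98 pp.

-11.98 percentage points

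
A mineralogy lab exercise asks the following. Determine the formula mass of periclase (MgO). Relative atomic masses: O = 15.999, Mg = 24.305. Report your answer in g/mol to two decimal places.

M = 1·24.305 + 1·15.999

40.30 g/mol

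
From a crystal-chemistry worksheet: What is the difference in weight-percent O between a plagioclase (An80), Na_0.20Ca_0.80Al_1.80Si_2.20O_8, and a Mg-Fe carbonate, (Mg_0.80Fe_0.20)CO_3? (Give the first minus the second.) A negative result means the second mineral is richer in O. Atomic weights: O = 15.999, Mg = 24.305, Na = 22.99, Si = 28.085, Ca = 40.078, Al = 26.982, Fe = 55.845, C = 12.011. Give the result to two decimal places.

O in Na_0.20Ca_0.80Al_1.80Si_2.20O_8: molar mass 275.007 g/mol; 8×15.999 = 127.992 g → 46.54 wt%.
O in (Mg_0.80Fe_0.20)CO_3: molar mass 90.621 g/mol; 3×15.999 = 47.997 g → 52.96 wt%.
Difference = 46.54 − 52.96 = -6.42 percentage points.

-6.42 percentage points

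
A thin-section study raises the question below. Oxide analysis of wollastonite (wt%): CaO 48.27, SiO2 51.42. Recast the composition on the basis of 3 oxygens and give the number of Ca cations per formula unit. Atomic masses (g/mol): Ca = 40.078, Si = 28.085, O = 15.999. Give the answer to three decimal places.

1.004 Ca apfu

CaO: 48.27/56.077 = 0.86078 mol → 0.86078 mol Ca, 0.86078 mol O.
SiO2: 51.42/60.083 = 0.85582 mol → 0.85582 mol Si, 1.71164 mol O.
Total oxygen = 2.57242 mol. Normalization factor = 3/2.57242 = 1.16622.
Ca per 3 O = 0.86078 × 1.16622 = 1.004.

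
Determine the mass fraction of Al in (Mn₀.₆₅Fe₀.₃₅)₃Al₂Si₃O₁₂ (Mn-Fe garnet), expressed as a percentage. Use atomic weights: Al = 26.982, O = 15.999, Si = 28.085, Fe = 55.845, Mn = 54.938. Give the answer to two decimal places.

M((Mn₀.₆₅Fe₀.₃₅)₃Al₂Si₃O₁₂) = 495.973 g/mol.
Al contributes 2 × 26.982 = 53.964 g per mole.
53.964/495.973 = 0.1088 → 10.88%.

10.88 wt%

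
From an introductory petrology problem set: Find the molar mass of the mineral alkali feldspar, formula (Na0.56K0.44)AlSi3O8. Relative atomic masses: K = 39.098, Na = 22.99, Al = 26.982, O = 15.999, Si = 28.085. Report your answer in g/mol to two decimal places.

269.31 g/mol

M = 0.56·22.99 + 0.44·39.098 + 1·26.982 + 3·28.085 + 8·15.999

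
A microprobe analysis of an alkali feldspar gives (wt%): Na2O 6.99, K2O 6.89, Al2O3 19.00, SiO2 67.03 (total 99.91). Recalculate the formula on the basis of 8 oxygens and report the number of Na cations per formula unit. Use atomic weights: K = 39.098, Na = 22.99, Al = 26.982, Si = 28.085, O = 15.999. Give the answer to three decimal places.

0.606 Na apfu

6.99 wt% Na2O ÷ 61.979 g/mol = 0.11278 mol, giving 0.22556 Na and 0.11278 O.
6.89 wt% K2O ÷ 94.195 g/mol = 0.07315 mol, giving 0.14630 K and 0.07315 O.
19.00 wt% Al2O3 ÷ 101.961 g/mol = 0.18635 mol, giving 0.37270 Al and 0.55905 O.
67.03 wt% SiO2 ÷ 60.083 g/mol = 1.11562 mol, giving 1.11562 Si and 2.23124 O.
Oxygen sums to 2.97622; scaling by 8/2.97622 = 2.68797 puts the formula on 8 O.
Na: 0.22556 × 2.68797 = 0.606 atoms per formula unit.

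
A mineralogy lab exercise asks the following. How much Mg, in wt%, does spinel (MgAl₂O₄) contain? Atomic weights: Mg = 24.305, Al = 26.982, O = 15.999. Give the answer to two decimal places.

M(MgAl₂O₄) = 142.265 g/mol.
Mg contributes 1 × 24.305 = 24.305 g per mole.
24.305/142.265 = 0.1708 → 17.08%.

17.08 wt%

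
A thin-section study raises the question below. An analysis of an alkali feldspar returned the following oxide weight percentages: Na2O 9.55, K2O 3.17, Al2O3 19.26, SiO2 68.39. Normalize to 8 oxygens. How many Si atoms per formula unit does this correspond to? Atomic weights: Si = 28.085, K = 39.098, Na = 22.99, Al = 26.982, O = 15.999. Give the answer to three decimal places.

Na2O (M=61.979): mol = 0.15408; Na = 0.30816, O = 0.15408.
K2O (M=94.195): mol = 0.03365; K = 0.06730, O = 0.03365.
Al2O3 (M=101.961): mol = 0.18890; Al = 0.37780, O = 0.56670.
SiO2 (M=60.083): mol = 1.13826; Si = 1.13826, O = 2.27652.
ΣO = 3.03095; factor = 8/ΣO = 2.63944.
Si apfu = 1.13826 × 2.63944 = 3.004.

3.004 Si apfu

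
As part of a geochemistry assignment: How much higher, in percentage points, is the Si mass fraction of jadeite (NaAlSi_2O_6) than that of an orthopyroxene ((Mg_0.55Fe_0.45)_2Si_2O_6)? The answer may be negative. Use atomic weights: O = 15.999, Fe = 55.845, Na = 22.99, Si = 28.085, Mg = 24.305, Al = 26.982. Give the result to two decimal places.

3.28 percentage points

M(NaAlSi_2O_6) = 202.136 g/mol, so wt% Si = 56.170/202.136 × 100 = 27.79%.
M((Mg_0.55Fe_0.45)_2Si_2O_6) = 229.160 g/mol, so wt% Si = 56.170/229.160 × 100 = 24.51%.
27.79 − 24.51 = 3.28 pp.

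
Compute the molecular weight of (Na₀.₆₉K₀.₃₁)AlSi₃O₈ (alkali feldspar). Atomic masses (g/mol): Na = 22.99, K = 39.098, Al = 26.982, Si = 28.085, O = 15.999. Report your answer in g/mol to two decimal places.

267.21 g/mol

M = 0.69*22.99 + 0.31*39.098 + 1*26.982 + 3*28.085 + 8*15.999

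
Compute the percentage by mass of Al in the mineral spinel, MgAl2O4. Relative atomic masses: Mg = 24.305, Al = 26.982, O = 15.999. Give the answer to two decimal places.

37.93 wt%

Formula mass = 1·24.305 + 2·26.982 + 4·15.999 = 142.265 g/mol, of which 53.964 g is Al.
So Al makes up 53.964/142.265 = 0.3793 of the mass, i.e. 37.93%.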